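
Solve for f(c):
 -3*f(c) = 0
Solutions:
 f(c) = 0


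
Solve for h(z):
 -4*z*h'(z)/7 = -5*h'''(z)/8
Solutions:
 h(z) = C1 + Integral(C2*airyai(2*70^(2/3)*z/35) + C3*airybi(2*70^(2/3)*z/35), z)


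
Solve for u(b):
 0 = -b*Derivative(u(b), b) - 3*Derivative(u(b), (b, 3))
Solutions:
 u(b) = C1 + Integral(C2*airyai(-3^(2/3)*b/3) + C3*airybi(-3^(2/3)*b/3), b)


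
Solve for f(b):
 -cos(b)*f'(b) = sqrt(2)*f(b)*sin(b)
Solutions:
 f(b) = C1*cos(b)^(sqrt(2))


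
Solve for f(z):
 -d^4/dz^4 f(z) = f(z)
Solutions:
 f(z) = (C1*sin(sqrt(2)*z/2) + C2*cos(sqrt(2)*z/2))*exp(-sqrt(2)*z/2) + (C3*sin(sqrt(2)*z/2) + C4*cos(sqrt(2)*z/2))*exp(sqrt(2)*z/2)


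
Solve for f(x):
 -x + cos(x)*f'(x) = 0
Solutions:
 f(x) = C1 + Integral(x/cos(x), x)


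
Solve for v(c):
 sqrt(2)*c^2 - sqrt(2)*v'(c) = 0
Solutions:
 v(c) = C1 + c^3/3


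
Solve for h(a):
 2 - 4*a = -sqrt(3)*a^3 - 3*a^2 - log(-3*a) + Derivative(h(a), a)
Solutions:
 h(a) = C1 + sqrt(3)*a^4/4 + a^3 - 2*a^2 + a*log(-a) + a*(1 + log(3))


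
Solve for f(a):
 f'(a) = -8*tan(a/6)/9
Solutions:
 f(a) = C1 + 16*log(cos(a/6))/3


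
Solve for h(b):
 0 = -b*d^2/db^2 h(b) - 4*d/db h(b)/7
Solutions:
 h(b) = C1 + C2*b^(3/7)


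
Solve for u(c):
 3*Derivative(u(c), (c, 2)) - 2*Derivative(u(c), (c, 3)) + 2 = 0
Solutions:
 u(c) = C1 + C2*c + C3*exp(3*c/2) - c^2/3


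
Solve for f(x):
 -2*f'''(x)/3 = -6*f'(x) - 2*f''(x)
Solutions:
 f(x) = C1 + C2*exp(3*x*(1 - sqrt(5))/2) + C3*exp(3*x*(1 + sqrt(5))/2)


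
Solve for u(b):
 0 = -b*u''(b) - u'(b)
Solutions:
 u(b) = C1 + C2*log(b)


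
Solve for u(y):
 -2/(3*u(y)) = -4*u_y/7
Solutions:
 u(y) = -sqrt(C1 + 21*y)/3
 u(y) = sqrt(C1 + 21*y)/3


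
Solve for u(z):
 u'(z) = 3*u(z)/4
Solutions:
 u(z) = C1*exp(3*z/4)


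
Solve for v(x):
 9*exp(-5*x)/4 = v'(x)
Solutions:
 v(x) = C1 - 9*exp(-5*x)/20


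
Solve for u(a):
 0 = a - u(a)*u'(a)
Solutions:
 u(a) = -sqrt(C1 + a^2)
 u(a) = sqrt(C1 + a^2)


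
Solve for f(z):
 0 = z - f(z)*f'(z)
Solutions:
 f(z) = -sqrt(C1 + z^2)
 f(z) = sqrt(C1 + z^2)


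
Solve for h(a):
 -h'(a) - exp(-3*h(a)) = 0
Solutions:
 h(a) = log(C1 - 3*a)/3
 h(a) = log((-3^(1/3) - 3^(5/6)*I)*(C1 - a)^(1/3)/2)
 h(a) = log((-3^(1/3) + 3^(5/6)*I)*(C1 - a)^(1/3)/2)


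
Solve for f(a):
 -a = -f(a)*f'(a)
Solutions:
 f(a) = -sqrt(C1 + a^2)
 f(a) = sqrt(C1 + a^2)


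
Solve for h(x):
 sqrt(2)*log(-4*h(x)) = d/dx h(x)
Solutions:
 -sqrt(2)*Integral(1/(log(-_y) + 2*log(2)), (_y, h(x)))/2 = C1 - x


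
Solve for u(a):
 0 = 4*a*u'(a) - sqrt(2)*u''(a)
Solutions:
 u(a) = C1 + C2*erfi(2^(1/4)*a)


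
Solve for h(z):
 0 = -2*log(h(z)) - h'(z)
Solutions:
 li(h(z)) = C1 - 2*z


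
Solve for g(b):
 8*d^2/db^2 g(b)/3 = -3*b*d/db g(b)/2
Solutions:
 g(b) = C1 + C2*erf(3*sqrt(2)*b/8)


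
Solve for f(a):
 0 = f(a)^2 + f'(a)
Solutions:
 f(a) = 1/(C1 + a)


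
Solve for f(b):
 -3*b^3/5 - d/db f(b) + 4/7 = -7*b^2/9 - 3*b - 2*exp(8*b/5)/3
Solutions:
 f(b) = C1 - 3*b^4/20 + 7*b^3/27 + 3*b^2/2 + 4*b/7 + 5*exp(8*b/5)/12


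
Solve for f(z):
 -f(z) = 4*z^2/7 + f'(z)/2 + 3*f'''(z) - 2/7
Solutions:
 f(z) = C1*exp(-2^(1/3)*z*(-(18 + sqrt(326))^(1/3) + 2^(1/3)/(18 + sqrt(326))^(1/3))/12)*sin(2^(1/3)*sqrt(3)*z*(2^(1/3)/(18 + sqrt(326))^(1/3) + (18 + sqrt(326))^(1/3))/12) + C2*exp(-2^(1/3)*z*(-(18 + sqrt(326))^(1/3) + 2^(1/3)/(18 + sqrt(326))^(1/3))/12)*cos(2^(1/3)*sqrt(3)*z*(2^(1/3)/(18 + sqrt(326))^(1/3) + (18 + sqrt(326))^(1/3))/12) + C3*exp(2^(1/3)*z*(-(18 + sqrt(326))^(1/3) + 2^(1/3)/(18 + sqrt(326))^(1/3))/6) - 4*z^2/7 + 4*z/7


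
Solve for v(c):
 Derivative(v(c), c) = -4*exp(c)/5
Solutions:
 v(c) = C1 - 4*exp(c)/5


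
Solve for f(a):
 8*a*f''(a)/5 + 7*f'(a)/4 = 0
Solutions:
 f(a) = C1 + C2/a^(3/32)


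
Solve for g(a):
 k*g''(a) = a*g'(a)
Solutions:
 g(a) = C1 + C2*erf(sqrt(2)*a*sqrt(-1/k)/2)/sqrt(-1/k)


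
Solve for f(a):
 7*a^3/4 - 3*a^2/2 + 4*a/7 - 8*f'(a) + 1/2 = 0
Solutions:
 f(a) = C1 + 7*a^4/128 - a^3/16 + a^2/28 + a/16


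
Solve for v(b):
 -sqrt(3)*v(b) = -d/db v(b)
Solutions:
 v(b) = C1*exp(sqrt(3)*b)


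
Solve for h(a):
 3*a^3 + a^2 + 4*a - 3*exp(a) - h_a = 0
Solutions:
 h(a) = C1 + 3*a^4/4 + a^3/3 + 2*a^2 - 3*exp(a)


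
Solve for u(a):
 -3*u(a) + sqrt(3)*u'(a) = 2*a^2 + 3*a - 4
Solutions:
 u(a) = C1*exp(sqrt(3)*a) - 2*a^2/3 - a - 4*sqrt(3)*a/9 - sqrt(3)/3 + 8/9


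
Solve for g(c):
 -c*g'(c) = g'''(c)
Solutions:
 g(c) = C1 + Integral(C2*airyai(-c) + C3*airybi(-c), c)


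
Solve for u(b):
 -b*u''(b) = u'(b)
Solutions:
 u(b) = C1 + C2*log(b)


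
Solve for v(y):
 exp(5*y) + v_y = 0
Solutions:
 v(y) = C1 - exp(5*y)/5


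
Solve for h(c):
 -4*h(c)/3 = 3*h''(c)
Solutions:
 h(c) = C1*sin(2*c/3) + C2*cos(2*c/3)


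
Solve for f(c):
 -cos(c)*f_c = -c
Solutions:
 f(c) = C1 + Integral(c/cos(c), c)


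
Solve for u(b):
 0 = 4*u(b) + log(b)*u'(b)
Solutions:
 u(b) = C1*exp(-4*li(b))


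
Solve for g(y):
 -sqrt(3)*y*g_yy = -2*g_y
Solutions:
 g(y) = C1 + C2*y^(1 + 2*sqrt(3)/3)


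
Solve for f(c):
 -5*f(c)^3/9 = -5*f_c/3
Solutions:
 f(c) = -sqrt(6)*sqrt(-1/(C1 + c))/2
 f(c) = sqrt(6)*sqrt(-1/(C1 + c))/2


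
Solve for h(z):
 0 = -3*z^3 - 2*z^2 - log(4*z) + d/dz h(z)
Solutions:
 h(z) = C1 + 3*z^4/4 + 2*z^3/3 + z*log(z) - z + z*log(4)


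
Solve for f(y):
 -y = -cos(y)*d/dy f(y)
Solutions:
 f(y) = C1 + Integral(y/cos(y), y)


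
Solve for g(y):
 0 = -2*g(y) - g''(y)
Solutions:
 g(y) = C1*sin(sqrt(2)*y) + C2*cos(sqrt(2)*y)


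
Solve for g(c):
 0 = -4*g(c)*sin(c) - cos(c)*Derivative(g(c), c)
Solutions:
 g(c) = C1*cos(c)^4


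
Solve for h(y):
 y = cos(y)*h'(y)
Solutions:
 h(y) = C1 + Integral(y/cos(y), y)


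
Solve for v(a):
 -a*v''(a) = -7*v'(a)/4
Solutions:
 v(a) = C1 + C2*a^(11/4)


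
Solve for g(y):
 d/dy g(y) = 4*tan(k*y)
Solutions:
 g(y) = C1 + 4*Piecewise((-log(cos(k*y))/k, Ne(k, 0)), (0, True))


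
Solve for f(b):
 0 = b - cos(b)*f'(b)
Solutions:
 f(b) = C1 + Integral(b/cos(b), b)


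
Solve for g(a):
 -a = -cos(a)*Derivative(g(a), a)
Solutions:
 g(a) = C1 + Integral(a/cos(a), a)


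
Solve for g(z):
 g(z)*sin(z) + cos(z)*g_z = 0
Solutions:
 g(z) = C1*cos(z)


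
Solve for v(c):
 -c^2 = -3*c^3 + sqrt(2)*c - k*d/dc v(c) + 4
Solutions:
 v(c) = C1 - 3*c^4/(4*k) + c^3/(3*k) + sqrt(2)*c^2/(2*k) + 4*c/k


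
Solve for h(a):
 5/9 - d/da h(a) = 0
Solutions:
 h(a) = C1 + 5*a/9


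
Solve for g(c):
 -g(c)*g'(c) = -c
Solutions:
 g(c) = -sqrt(C1 + c^2)
 g(c) = sqrt(C1 + c^2)


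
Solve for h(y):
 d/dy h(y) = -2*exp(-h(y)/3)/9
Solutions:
 h(y) = 3*log(C1 - 2*y/27)


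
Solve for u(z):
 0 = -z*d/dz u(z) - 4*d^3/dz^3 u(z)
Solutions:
 u(z) = C1 + Integral(C2*airyai(-2^(1/3)*z/2) + C3*airybi(-2^(1/3)*z/2), z)


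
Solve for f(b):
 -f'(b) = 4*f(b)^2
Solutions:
 f(b) = 1/(C1 + 4*b)


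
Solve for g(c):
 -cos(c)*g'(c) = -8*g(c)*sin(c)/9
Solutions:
 g(c) = C1/cos(c)^(8/9)


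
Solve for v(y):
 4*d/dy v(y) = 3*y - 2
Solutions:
 v(y) = C1 + 3*y^2/8 - y/2


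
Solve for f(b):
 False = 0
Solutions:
 f(b) = C1 - 5*b*acos(-b/2)/7 + zoo*b - 5*sqrt(4 - b^2)/7


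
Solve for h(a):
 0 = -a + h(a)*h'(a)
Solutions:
 h(a) = -sqrt(C1 + a^2)
 h(a) = sqrt(C1 + a^2)


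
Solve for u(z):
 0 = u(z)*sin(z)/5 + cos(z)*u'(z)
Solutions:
 u(z) = C1*cos(z)^(1/5)


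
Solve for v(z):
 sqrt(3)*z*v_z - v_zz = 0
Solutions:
 v(z) = C1 + C2*erfi(sqrt(2)*3^(1/4)*z/2)


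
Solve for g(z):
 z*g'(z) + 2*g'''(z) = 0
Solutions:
 g(z) = C1 + Integral(C2*airyai(-2^(2/3)*z/2) + C3*airybi(-2^(2/3)*z/2), z)


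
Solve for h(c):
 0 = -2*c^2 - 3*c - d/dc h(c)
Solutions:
 h(c) = C1 - 2*c^3/3 - 3*c^2/2


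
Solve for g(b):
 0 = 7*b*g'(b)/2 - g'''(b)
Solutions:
 g(b) = C1 + Integral(C2*airyai(2^(2/3)*7^(1/3)*b/2) + C3*airybi(2^(2/3)*7^(1/3)*b/2), b)


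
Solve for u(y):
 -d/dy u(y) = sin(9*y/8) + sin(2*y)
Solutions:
 u(y) = C1 + 8*cos(9*y/8)/9 + cos(2*y)/2


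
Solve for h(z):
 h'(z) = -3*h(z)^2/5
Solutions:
 h(z) = 5/(C1 + 3*z)


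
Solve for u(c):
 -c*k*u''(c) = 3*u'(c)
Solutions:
 u(c) = C1 + c^(((re(k) - 3)*re(k) + im(k)^2)/(re(k)^2 + im(k)^2))*(C2*sin(3*log(c)*Abs(im(k))/(re(k)^2 + im(k)^2)) + C3*cos(3*log(c)*im(k)/(re(k)^2 + im(k)^2)))


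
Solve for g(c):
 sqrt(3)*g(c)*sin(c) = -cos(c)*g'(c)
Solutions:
 g(c) = C1*cos(c)^(sqrt(3))


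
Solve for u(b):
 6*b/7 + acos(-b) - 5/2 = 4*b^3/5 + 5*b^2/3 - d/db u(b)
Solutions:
 u(b) = C1 + b^4/5 + 5*b^3/9 - 3*b^2/7 - b*acos(-b) + 5*b/2 - sqrt(1 - b^2)


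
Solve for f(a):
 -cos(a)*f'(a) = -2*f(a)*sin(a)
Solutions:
 f(a) = C1/cos(a)^2


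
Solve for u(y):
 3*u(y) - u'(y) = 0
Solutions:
 u(y) = C1*exp(3*y)


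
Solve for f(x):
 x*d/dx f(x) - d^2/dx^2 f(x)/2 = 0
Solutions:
 f(x) = C1 + C2*erfi(x)


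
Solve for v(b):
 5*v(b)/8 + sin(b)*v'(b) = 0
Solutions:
 v(b) = C1*(cos(b) + 1)^(5/16)/(cos(b) - 1)^(5/16)


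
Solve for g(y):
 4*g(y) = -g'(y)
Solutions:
 g(y) = C1*exp(-4*y)


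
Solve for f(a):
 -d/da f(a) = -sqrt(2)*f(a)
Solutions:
 f(a) = C1*exp(sqrt(2)*a)


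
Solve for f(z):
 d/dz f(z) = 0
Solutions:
 f(z) = C1


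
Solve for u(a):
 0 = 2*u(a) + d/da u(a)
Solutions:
 u(a) = C1*exp(-2*a)


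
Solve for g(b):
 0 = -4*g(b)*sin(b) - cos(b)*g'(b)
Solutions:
 g(b) = C1*cos(b)^4


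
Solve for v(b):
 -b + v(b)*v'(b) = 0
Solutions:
 v(b) = -sqrt(C1 + b^2)
 v(b) = sqrt(C1 + b^2)


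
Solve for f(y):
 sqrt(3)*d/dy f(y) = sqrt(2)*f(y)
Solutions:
 f(y) = C1*exp(sqrt(6)*y/3)


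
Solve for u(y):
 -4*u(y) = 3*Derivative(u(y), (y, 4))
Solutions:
 u(y) = (C1*sin(3^(3/4)*y/3) + C2*cos(3^(3/4)*y/3))*exp(-3^(3/4)*y/3) + (C3*sin(3^(3/4)*y/3) + C4*cos(3^(3/4)*y/3))*exp(3^(3/4)*y/3)


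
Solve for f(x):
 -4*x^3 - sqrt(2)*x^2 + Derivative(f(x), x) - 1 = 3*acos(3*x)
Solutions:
 f(x) = C1 + x^4 + sqrt(2)*x^3/3 + 3*x*acos(3*x) + x - sqrt(1 - 9*x^2)


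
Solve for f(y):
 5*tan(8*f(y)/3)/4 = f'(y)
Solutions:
 f(y) = -3*asin(C1*exp(10*y/3))/8 + 3*pi/8
 f(y) = 3*asin(C1*exp(10*y/3))/8


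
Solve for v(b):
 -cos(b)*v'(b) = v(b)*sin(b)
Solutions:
 v(b) = C1*cos(b)


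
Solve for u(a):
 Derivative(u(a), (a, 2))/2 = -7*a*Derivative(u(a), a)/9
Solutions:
 u(a) = C1 + C2*erf(sqrt(7)*a/3)


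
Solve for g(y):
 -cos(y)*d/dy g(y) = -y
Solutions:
 g(y) = C1 + Integral(y/cos(y), y)


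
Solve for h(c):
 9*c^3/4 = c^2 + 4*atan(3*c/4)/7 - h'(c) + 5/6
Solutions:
 h(c) = C1 - 9*c^4/16 + c^3/3 + 4*c*atan(3*c/4)/7 + 5*c/6 - 8*log(9*c^2 + 16)/21


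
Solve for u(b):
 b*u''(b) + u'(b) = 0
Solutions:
 u(b) = C1 + C2*log(b)


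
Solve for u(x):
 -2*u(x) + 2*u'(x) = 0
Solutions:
 u(x) = C1*exp(x)


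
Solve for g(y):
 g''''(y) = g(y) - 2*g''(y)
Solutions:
 g(y) = C1*exp(-y*sqrt(-1 + sqrt(2))) + C2*exp(y*sqrt(-1 + sqrt(2))) + C3*sin(y*sqrt(1 + sqrt(2))) + C4*cos(y*sqrt(1 + sqrt(2)))


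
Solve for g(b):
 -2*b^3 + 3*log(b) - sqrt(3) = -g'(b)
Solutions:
 g(b) = C1 + b^4/2 - 3*b*log(b) + sqrt(3)*b + 3*b


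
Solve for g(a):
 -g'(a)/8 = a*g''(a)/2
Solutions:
 g(a) = C1 + C2*a^(3/4)


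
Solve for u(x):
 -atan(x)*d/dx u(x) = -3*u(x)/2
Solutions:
 u(x) = C1*exp(3*Integral(1/atan(x), x)/2)


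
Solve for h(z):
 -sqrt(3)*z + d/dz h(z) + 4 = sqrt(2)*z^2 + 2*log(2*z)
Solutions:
 h(z) = C1 + sqrt(2)*z^3/3 + sqrt(3)*z^2/2 + 2*z*log(z) - 6*z + z*log(4)


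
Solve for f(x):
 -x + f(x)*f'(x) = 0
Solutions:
 f(x) = -sqrt(C1 + x^2)
 f(x) = sqrt(C1 + x^2)


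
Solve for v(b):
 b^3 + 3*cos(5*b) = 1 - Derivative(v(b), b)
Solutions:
 v(b) = C1 - b^4/4 + b - 3*sin(5*b)/5


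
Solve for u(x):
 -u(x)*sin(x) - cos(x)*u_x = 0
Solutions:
 u(x) = C1*cos(x)


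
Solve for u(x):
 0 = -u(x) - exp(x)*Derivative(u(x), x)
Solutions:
 u(x) = C1*exp(exp(-x))


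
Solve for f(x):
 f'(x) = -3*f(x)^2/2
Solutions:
 f(x) = 2/(C1 + 3*x)


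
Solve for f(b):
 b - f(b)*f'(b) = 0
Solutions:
 f(b) = -sqrt(C1 + b^2)
 f(b) = sqrt(C1 + b^2)


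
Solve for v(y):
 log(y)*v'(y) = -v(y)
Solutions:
 v(y) = C1*exp(-li(y))


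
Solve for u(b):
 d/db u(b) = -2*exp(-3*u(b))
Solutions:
 u(b) = log(C1 - 6*b)/3
 u(b) = log((-3^(1/3) - 3^(5/6)*I)*(C1 - 2*b)^(1/3)/2)
 u(b) = log((-3^(1/3) + 3^(5/6)*I)*(C1 - 2*b)^(1/3)/2)


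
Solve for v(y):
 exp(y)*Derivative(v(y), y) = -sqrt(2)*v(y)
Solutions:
 v(y) = C1*exp(sqrt(2)*exp(-y))


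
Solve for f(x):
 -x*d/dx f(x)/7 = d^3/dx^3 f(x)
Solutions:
 f(x) = C1 + Integral(C2*airyai(-7^(2/3)*x/7) + C3*airybi(-7^(2/3)*x/7), x)


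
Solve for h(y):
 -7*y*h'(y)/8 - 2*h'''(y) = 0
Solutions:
 h(y) = C1 + Integral(C2*airyai(-2^(2/3)*7^(1/3)*y/4) + C3*airybi(-2^(2/3)*7^(1/3)*y/4), y)


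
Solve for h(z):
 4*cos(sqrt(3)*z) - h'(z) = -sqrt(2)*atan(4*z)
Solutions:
 h(z) = C1 + sqrt(2)*(z*atan(4*z) - log(16*z^2 + 1)/8) + 4*sqrt(3)*sin(sqrt(3)*z)/3


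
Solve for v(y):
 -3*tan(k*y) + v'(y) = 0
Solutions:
 v(y) = C1 + 3*Piecewise((-log(cos(k*y))/k, Ne(k, 0)), (0, True))


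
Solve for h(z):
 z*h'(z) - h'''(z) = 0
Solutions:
 h(z) = C1 + Integral(C2*airyai(z) + C3*airybi(z), z)


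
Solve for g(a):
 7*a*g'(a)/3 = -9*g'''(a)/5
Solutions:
 g(a) = C1 + Integral(C2*airyai(-35^(1/3)*a/3) + C3*airybi(-35^(1/3)*a/3), a)


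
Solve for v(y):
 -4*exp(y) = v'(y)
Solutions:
 v(y) = C1 - 4*exp(y)


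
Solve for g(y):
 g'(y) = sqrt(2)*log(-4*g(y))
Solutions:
 -sqrt(2)*Integral(1/(log(-_y) + 2*log(2)), (_y, g(y)))/2 = C1 - y


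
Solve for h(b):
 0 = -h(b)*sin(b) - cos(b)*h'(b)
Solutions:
 h(b) = C1*cos(b)


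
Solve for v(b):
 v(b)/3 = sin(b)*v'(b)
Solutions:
 v(b) = C1*(cos(b) - 1)^(1/6)/(cos(b) + 1)^(1/6)


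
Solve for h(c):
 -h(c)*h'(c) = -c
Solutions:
 h(c) = -sqrt(C1 + c^2)
 h(c) = sqrt(C1 + c^2)


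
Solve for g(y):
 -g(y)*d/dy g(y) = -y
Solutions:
 g(y) = -sqrt(C1 + y^2)
 g(y) = sqrt(C1 + y^2)


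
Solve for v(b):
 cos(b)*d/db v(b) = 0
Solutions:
 v(b) = C1


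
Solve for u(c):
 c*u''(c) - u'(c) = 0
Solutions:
 u(c) = C1 + C2*c^2


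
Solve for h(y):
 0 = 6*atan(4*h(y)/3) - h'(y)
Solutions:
 Integral(1/atan(4*_y/3), (_y, h(y))) = C1 + 6*y


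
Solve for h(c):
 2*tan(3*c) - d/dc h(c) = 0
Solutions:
 h(c) = C1 - 2*log(cos(3*c))/3


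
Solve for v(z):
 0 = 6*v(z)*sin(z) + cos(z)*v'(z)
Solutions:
 v(z) = C1*cos(z)^6


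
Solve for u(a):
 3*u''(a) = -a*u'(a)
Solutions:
 u(a) = C1 + C2*erf(sqrt(6)*a/6)


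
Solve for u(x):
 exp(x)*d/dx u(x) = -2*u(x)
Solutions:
 u(x) = C1*exp(2*exp(-x))


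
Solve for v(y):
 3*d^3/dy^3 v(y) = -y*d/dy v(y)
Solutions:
 v(y) = C1 + Integral(C2*airyai(-3^(2/3)*y/3) + C3*airybi(-3^(2/3)*y/3), y)


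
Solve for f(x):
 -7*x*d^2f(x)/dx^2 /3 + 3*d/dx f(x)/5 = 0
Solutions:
 f(x) = C1 + C2*x^(44/35)


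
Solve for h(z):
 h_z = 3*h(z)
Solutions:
 h(z) = C1*exp(3*z)


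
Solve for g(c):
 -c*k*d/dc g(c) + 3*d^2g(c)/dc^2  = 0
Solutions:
 g(c) = Piecewise((-sqrt(6)*sqrt(pi)*C1*erf(sqrt(6)*c*sqrt(-k)/6)/(2*sqrt(-k)) - C2, (k > 0) | (k < 0)), (-C1*c - C2, True))


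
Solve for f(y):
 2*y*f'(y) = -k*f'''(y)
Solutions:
 f(y) = C1 + Integral(C2*airyai(2^(1/3)*y*(-1/k)^(1/3)) + C3*airybi(2^(1/3)*y*(-1/k)^(1/3)), y)


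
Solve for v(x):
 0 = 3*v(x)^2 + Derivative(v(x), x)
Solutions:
 v(x) = 1/(C1 + 3*x)


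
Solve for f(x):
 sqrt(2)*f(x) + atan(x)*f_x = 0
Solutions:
 f(x) = C1*exp(-sqrt(2)*Integral(1/atan(x), x))


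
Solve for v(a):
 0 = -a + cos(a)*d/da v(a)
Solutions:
 v(a) = C1 + Integral(a/cos(a), a)


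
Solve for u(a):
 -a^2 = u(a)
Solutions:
 u(a) = -a^2


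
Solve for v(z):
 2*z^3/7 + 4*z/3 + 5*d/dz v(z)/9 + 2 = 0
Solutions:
 v(z) = C1 - 9*z^4/70 - 6*z^2/5 - 18*z/5


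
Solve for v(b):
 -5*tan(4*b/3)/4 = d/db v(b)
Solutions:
 v(b) = C1 + 15*log(cos(4*b/3))/16


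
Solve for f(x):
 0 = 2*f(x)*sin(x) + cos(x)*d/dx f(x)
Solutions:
 f(x) = C1*cos(x)^2


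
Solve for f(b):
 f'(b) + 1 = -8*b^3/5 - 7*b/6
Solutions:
 f(b) = C1 - 2*b^4/5 - 7*b^2/12 - b


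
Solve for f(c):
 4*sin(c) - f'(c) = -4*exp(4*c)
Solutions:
 f(c) = C1 + exp(4*c) - 4*cos(c)


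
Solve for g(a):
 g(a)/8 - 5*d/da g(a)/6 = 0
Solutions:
 g(a) = C1*exp(3*a/20)


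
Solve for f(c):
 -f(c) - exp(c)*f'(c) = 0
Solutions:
 f(c) = C1*exp(exp(-c))


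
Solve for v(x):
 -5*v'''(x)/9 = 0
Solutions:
 v(x) = C1 + C2*x + C3*x^2


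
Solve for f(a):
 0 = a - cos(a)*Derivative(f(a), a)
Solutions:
 f(a) = C1 + Integral(a/cos(a), a)


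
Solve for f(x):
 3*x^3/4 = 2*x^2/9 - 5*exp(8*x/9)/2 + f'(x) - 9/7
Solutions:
 f(x) = C1 + 3*x^4/16 - 2*x^3/27 + 9*x/7 + 45*exp(8*x/9)/16


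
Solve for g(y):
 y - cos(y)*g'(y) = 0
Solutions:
 g(y) = C1 + Integral(y/cos(y), y)


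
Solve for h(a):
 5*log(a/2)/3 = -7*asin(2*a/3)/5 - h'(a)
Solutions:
 h(a) = C1 - 5*a*log(a)/3 - 7*a*asin(2*a/3)/5 + 5*a*log(2)/3 + 5*a/3 - 7*sqrt(9 - 4*a^2)/10


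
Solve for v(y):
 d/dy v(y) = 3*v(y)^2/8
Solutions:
 v(y) = -8/(C1 + 3*y)


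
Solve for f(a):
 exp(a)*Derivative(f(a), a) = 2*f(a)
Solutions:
 f(a) = C1*exp(-2*exp(-a))


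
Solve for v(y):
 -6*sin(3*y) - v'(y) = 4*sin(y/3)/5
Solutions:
 v(y) = C1 + 12*cos(y/3)/5 + 2*cos(3*y)


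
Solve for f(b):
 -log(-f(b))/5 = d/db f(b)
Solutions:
 -li(-f(b)) = C1 - b/5


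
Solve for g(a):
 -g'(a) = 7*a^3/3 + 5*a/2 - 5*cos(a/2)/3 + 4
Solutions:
 g(a) = C1 - 7*a^4/12 - 5*a^2/4 - 4*a + 10*sin(a/2)/3


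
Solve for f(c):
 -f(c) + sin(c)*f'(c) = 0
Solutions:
 f(c) = C1*sqrt(cos(c) - 1)/sqrt(cos(c) + 1)


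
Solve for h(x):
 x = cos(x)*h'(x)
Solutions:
 h(x) = C1 + Integral(x/cos(x), x)


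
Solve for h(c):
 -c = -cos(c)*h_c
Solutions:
 h(c) = C1 + Integral(c/cos(c), c)


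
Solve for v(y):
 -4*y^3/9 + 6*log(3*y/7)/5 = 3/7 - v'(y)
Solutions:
 v(y) = C1 + y^4/9 - 6*y*log(y)/5 - 6*y*log(3)/5 + 57*y/35 + 6*y*log(7)/5


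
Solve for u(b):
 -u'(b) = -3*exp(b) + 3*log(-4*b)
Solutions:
 u(b) = C1 - 3*b*log(-b) + 3*b*(1 - 2*log(2)) + 3*exp(b)


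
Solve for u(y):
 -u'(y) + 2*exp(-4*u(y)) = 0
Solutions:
 u(y) = log(-I*(C1 + 8*y)^(1/4))
 u(y) = log(I*(C1 + 8*y)^(1/4))
 u(y) = log(-(C1 + 8*y)^(1/4))
 u(y) = log(C1 + 8*y)/4


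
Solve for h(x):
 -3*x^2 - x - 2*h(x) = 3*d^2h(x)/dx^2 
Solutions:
 h(x) = C1*sin(sqrt(6)*x/3) + C2*cos(sqrt(6)*x/3) - 3*x^2/2 - x/2 + 9/2


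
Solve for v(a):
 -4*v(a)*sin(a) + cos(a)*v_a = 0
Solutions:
 v(a) = C1/cos(a)^4


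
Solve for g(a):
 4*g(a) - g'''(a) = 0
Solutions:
 g(a) = C3*exp(2^(2/3)*a) + (C1*sin(2^(2/3)*sqrt(3)*a/2) + C2*cos(2^(2/3)*sqrt(3)*a/2))*exp(-2^(2/3)*a/2)


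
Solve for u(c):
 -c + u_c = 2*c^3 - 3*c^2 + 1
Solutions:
 u(c) = C1 + c^4/2 - c^3 + c^2/2 + c


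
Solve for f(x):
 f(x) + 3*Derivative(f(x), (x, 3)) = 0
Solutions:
 f(x) = C3*exp(-3^(2/3)*x/3) + (C1*sin(3^(1/6)*x/2) + C2*cos(3^(1/6)*x/2))*exp(3^(2/3)*x/6)


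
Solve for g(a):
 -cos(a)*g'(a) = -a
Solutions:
 g(a) = C1 + Integral(a/cos(a), a)


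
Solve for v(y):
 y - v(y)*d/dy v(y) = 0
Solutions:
 v(y) = -sqrt(C1 + y^2)
 v(y) = sqrt(C1 + y^2)


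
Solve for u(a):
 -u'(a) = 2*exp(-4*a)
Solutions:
 u(a) = C1 + exp(-4*a)/2


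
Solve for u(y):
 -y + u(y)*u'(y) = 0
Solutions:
 u(y) = -sqrt(C1 + y^2)
 u(y) = sqrt(C1 + y^2)


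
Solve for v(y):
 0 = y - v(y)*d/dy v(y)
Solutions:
 v(y) = -sqrt(C1 + y^2)
 v(y) = sqrt(C1 + y^2)


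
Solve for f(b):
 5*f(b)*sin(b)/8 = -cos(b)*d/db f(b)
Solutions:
 f(b) = C1*cos(b)^(5/8)


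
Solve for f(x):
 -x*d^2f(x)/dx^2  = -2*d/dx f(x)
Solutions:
 f(x) = C1 + C2*x^3


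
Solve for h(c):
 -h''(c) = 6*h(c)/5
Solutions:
 h(c) = C1*sin(sqrt(30)*c/5) + C2*cos(sqrt(30)*c/5)


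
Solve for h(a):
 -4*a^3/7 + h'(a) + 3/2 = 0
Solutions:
 h(a) = C1 + a^4/7 - 3*a/2


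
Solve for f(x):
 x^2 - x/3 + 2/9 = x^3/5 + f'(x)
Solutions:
 f(x) = C1 - x^4/20 + x^3/3 - x^2/6 + 2*x/9


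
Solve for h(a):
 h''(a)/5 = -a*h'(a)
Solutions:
 h(a) = C1 + C2*erf(sqrt(10)*a/2)


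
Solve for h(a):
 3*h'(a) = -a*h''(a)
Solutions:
 h(a) = C1 + C2/a^2


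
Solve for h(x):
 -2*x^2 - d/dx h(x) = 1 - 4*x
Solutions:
 h(x) = C1 - 2*x^3/3 + 2*x^2 - x


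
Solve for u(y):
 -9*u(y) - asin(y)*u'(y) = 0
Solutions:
 u(y) = C1*exp(-9*Integral(1/asin(y), y))


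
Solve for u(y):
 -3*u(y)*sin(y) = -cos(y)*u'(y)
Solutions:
 u(y) = C1/cos(y)^3


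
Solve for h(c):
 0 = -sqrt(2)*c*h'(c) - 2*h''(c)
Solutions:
 h(c) = C1 + C2*erf(2^(1/4)*c/2)


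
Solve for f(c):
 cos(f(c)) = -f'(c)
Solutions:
 f(c) = pi - asin((C1 + exp(2*c))/(C1 - exp(2*c)))
 f(c) = asin((C1 + exp(2*c))/(C1 - exp(2*c)))


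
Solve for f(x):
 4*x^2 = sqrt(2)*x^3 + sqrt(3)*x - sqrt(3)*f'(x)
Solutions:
 f(x) = C1 + sqrt(6)*x^4/12 - 4*sqrt(3)*x^3/9 + x^2/2


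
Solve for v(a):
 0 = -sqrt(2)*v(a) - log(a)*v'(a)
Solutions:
 v(a) = C1*exp(-sqrt(2)*li(a))


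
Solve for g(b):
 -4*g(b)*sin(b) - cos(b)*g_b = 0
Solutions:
 g(b) = C1*cos(b)^4


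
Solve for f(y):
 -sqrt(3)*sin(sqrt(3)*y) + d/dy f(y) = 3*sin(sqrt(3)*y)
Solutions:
 f(y) = C1 - sqrt(3)*cos(sqrt(3)*y) - cos(sqrt(3)*y)


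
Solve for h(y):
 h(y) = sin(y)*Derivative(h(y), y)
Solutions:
 h(y) = C1*sqrt(cos(y) - 1)/sqrt(cos(y) + 1)


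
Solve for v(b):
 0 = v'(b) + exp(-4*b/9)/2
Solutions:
 v(b) = C1 + 9*exp(-4*b/9)/8


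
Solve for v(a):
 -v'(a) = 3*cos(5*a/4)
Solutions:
 v(a) = C1 - 12*sin(5*a/4)/5


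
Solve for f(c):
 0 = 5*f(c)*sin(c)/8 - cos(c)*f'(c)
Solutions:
 f(c) = C1/cos(c)^(5/8)


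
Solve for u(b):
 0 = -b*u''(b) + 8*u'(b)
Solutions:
 u(b) = C1 + C2*b^9


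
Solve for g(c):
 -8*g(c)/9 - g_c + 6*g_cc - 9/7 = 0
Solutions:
 g(c) = C1*exp(c*(3 - sqrt(201))/36) + C2*exp(c*(3 + sqrt(201))/36) - 81/56


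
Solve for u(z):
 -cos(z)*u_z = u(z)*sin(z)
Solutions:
 u(z) = C1*cos(z)


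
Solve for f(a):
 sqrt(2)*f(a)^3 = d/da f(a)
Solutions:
 f(a) = -sqrt(2)*sqrt(-1/(C1 + sqrt(2)*a))/2
 f(a) = sqrt(2)*sqrt(-1/(C1 + sqrt(2)*a))/2


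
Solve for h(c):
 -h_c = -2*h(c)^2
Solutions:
 h(c) = -1/(C1 + 2*c)


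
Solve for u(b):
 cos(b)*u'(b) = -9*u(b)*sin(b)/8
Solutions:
 u(b) = C1*cos(b)^(9/8)


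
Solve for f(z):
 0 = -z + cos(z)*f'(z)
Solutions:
 f(z) = C1 + Integral(z/cos(z), z)


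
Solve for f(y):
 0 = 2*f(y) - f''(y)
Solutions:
 f(y) = C1*exp(-sqrt(2)*y) + C2*exp(sqrt(2)*y)


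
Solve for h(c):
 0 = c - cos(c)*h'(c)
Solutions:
 h(c) = C1 + Integral(c/cos(c), c)


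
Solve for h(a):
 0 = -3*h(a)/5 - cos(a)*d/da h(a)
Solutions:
 h(a) = C1*(sin(a) - 1)^(3/10)/(sin(a) + 1)^(3/10)


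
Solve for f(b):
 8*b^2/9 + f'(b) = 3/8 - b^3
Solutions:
 f(b) = C1 - b^4/4 - 8*b^3/27 + 3*b/8


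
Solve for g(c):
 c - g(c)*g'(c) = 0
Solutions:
 g(c) = -sqrt(C1 + c^2)
 g(c) = sqrt(C1 + c^2)


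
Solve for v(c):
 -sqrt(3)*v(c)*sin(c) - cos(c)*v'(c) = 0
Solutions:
 v(c) = C1*cos(c)^(sqrt(3))


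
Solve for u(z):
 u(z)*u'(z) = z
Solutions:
 u(z) = -sqrt(C1 + z^2)
 u(z) = sqrt(C1 + z^2)


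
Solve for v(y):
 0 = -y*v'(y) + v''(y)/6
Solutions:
 v(y) = C1 + C2*erfi(sqrt(3)*y)


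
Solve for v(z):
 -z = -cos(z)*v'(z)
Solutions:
 v(z) = C1 + Integral(z/cos(z), z)


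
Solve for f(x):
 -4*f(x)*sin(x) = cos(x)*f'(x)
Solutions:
 f(x) = C1*cos(x)^4


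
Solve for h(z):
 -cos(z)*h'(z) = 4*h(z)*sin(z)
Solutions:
 h(z) = C1*cos(z)^4


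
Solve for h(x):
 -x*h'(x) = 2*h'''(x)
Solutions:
 h(x) = C1 + Integral(C2*airyai(-2^(2/3)*x/2) + C3*airybi(-2^(2/3)*x/2), x)


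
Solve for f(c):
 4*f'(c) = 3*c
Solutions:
 f(c) = C1 + 3*c^2/8


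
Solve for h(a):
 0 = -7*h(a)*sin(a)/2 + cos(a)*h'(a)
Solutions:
 h(a) = C1/cos(a)^(7/2)


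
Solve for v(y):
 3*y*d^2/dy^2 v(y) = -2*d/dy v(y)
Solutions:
 v(y) = C1 + C2*y^(1/3)


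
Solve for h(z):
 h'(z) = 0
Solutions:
 h(z) = C1


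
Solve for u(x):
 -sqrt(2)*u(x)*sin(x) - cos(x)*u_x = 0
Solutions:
 u(x) = C1*cos(x)^(sqrt(2))


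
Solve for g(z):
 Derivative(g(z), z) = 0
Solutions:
 g(z) = C1


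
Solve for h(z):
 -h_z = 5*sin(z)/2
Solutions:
 h(z) = C1 + 5*cos(z)/2


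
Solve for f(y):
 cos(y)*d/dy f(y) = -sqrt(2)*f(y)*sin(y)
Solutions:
 f(y) = C1*cos(y)^(sqrt(2))


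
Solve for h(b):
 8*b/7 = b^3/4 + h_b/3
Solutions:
 h(b) = C1 - 3*b^4/16 + 12*b^2/7


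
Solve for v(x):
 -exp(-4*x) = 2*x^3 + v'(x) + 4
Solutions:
 v(x) = C1 - x^4/2 - 4*x + exp(-4*x)/4


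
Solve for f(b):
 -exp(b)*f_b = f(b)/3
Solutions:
 f(b) = C1*exp(exp(-b)/3)


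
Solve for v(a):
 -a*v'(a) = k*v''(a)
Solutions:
 v(a) = C1 + C2*sqrt(k)*erf(sqrt(2)*a*sqrt(1/k)/2)


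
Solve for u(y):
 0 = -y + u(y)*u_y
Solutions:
 u(y) = -sqrt(C1 + y^2)
 u(y) = sqrt(C1 + y^2)


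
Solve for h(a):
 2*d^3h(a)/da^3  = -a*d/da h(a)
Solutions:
 h(a) = C1 + Integral(C2*airyai(-2^(2/3)*a/2) + C3*airybi(-2^(2/3)*a/2), a)


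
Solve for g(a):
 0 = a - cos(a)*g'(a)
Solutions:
 g(a) = C1 + Integral(a/cos(a), a)


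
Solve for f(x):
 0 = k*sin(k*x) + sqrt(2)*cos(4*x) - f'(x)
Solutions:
 f(x) = C1 + sqrt(2)*sin(4*x)/4 - cos(k*x)


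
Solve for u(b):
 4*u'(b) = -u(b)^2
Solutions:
 u(b) = 4/(C1 + b)


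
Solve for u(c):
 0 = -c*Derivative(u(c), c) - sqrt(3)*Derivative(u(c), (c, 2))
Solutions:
 u(c) = C1 + C2*erf(sqrt(2)*3^(3/4)*c/6)


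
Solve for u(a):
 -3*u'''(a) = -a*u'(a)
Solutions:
 u(a) = C1 + Integral(C2*airyai(3^(2/3)*a/3) + C3*airybi(3^(2/3)*a/3), a)


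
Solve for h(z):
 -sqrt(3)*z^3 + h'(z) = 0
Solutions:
 h(z) = C1 + sqrt(3)*z^4/4


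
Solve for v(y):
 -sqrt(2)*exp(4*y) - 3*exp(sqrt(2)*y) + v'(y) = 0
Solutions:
 v(y) = C1 + sqrt(2)*exp(4*y)/4 + 3*sqrt(2)*exp(sqrt(2)*y)/2


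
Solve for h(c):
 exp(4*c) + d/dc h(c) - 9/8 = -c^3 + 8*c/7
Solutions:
 h(c) = C1 - c^4/4 + 4*c^2/7 + 9*c/8 - exp(4*c)/4


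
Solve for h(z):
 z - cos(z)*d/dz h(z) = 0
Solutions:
 h(z) = C1 + Integral(z/cos(z), z)


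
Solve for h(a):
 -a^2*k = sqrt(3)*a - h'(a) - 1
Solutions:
 h(a) = C1 + a^3*k/3 + sqrt(3)*a^2/2 - a


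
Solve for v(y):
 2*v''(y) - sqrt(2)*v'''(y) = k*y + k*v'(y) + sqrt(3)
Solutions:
 v(y) = C1 + C2*exp(sqrt(2)*y*(1 - sqrt(-sqrt(2)*k + 1))/2) + C3*exp(sqrt(2)*y*(sqrt(-sqrt(2)*k + 1) + 1)/2) - y^2/2 - 2*y/k - sqrt(3)*y/k


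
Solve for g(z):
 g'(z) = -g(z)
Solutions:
 g(z) = C1*exp(-z)


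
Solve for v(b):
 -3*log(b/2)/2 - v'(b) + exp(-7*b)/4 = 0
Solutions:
 v(b) = C1 - 3*b*log(b)/2 + 3*b*(log(2) + 1)/2 - exp(-7*b)/28


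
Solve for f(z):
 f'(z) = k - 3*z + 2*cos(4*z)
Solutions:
 f(z) = C1 + k*z - 3*z^2/2 + sin(4*z)/2


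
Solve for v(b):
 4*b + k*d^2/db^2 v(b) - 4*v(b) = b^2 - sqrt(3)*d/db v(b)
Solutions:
 v(b) = C1*exp(b*(sqrt(16*k + 3) - sqrt(3))/(2*k)) + C2*exp(-b*(sqrt(16*k + 3) + sqrt(3))/(2*k)) - b^2/4 - sqrt(3)*b/8 + b - k/8 - 3/32 + sqrt(3)/4


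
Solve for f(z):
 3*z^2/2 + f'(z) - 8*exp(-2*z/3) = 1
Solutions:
 f(z) = C1 - z^3/2 + z - 12*exp(-2*z/3)


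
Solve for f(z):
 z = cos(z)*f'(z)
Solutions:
 f(z) = C1 + Integral(z/cos(z), z)


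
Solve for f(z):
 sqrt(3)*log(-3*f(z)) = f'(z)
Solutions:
 -sqrt(3)*Integral(1/(log(-_y) + log(3)), (_y, f(z)))/3 = C1 - z


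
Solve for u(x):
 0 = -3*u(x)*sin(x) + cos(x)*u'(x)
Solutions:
 u(x) = C1/cos(x)^3


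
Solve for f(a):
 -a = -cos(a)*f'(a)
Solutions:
 f(a) = C1 + Integral(a/cos(a), a)


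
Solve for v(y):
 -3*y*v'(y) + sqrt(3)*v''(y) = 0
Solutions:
 v(y) = C1 + C2*erfi(sqrt(2)*3^(1/4)*y/2)


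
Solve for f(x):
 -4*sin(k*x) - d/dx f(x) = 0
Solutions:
 f(x) = C1 + 4*cos(k*x)/k


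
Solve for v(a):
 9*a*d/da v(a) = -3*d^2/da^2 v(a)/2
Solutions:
 v(a) = C1 + C2*erf(sqrt(3)*a)


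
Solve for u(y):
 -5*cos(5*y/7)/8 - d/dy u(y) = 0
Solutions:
 u(y) = C1 - 7*sin(5*y/7)/8


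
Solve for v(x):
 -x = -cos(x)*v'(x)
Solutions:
 v(x) = C1 + Integral(x/cos(x), x)


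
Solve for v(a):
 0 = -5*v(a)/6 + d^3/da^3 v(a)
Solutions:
 v(a) = C3*exp(5^(1/3)*6^(2/3)*a/6) + (C1*sin(2^(2/3)*3^(1/6)*5^(1/3)*a/4) + C2*cos(2^(2/3)*3^(1/6)*5^(1/3)*a/4))*exp(-5^(1/3)*6^(2/3)*a/12)


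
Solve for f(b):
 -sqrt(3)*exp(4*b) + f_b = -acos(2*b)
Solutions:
 f(b) = C1 - b*acos(2*b) + sqrt(1 - 4*b^2)/2 + sqrt(3)*exp(4*b)/4


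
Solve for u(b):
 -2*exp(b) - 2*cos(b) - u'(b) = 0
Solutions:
 u(b) = C1 - 2*exp(b) - 2*sin(b)


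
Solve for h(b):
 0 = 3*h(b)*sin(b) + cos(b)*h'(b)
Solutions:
 h(b) = C1*cos(b)^3


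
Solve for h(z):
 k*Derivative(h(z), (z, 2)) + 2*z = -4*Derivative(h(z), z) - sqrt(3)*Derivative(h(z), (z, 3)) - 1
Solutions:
 h(z) = C1 + C2*exp(sqrt(3)*z*(-k + sqrt(k^2 - 16*sqrt(3)))/6) + C3*exp(-sqrt(3)*z*(k + sqrt(k^2 - 16*sqrt(3)))/6) + k*z/8 - z^2/4 - z/4


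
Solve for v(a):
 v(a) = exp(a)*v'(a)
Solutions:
 v(a) = C1*exp(-exp(-a))


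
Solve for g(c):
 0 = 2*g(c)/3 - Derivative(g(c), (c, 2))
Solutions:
 g(c) = C1*exp(-sqrt(6)*c/3) + C2*exp(sqrt(6)*c/3)


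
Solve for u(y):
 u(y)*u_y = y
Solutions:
 u(y) = -sqrt(C1 + y^2)
 u(y) = sqrt(C1 + y^2)


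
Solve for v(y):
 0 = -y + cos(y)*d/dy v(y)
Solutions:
 v(y) = C1 + Integral(y/cos(y), y)


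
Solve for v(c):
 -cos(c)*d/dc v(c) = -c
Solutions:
 v(c) = C1 + Integral(c/cos(c), c)


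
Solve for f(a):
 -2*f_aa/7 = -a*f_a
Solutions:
 f(a) = C1 + C2*erfi(sqrt(7)*a/2)


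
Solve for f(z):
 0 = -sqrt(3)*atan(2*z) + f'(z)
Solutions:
 f(z) = C1 + sqrt(3)*(z*atan(2*z) - log(4*z^2 + 1)/4)


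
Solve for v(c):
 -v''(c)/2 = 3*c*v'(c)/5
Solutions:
 v(c) = C1 + C2*erf(sqrt(15)*c/5)


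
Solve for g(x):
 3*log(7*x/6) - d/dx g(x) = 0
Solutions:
 g(x) = C1 + 3*x*log(x) - 3*x + x*log(343/216)


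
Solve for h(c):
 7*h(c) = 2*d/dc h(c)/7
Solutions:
 h(c) = C1*exp(49*c/2)


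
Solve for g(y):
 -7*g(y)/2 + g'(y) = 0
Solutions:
 g(y) = C1*exp(7*y/2)


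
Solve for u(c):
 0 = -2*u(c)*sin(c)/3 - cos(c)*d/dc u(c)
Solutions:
 u(c) = C1*cos(c)^(2/3)


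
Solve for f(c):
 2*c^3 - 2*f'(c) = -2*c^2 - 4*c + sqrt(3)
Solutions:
 f(c) = C1 + c^4/4 + c^3/3 + c^2 - sqrt(3)*c/2


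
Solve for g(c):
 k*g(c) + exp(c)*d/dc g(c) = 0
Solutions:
 g(c) = C1*exp(k*exp(-c))


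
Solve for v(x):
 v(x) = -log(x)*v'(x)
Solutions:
 v(x) = C1*exp(-li(x))


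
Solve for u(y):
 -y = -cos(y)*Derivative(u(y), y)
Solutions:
 u(y) = C1 + Integral(y/cos(y), y)


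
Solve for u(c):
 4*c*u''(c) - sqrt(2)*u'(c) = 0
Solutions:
 u(c) = C1 + C2*c^(sqrt(2)/4 + 1)


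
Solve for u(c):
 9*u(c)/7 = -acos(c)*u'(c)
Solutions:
 u(c) = C1*exp(-9*Integral(1/acos(c), c)/7)


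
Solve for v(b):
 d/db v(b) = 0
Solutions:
 v(b) = C1


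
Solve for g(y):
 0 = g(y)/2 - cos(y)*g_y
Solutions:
 g(y) = C1*(sin(y) + 1)^(1/4)/(sin(y) - 1)^(1/4)


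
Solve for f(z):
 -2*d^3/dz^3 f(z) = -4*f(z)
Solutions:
 f(z) = C3*exp(2^(1/3)*z) + (C1*sin(2^(1/3)*sqrt(3)*z/2) + C2*cos(2^(1/3)*sqrt(3)*z/2))*exp(-2^(1/3)*z/2)


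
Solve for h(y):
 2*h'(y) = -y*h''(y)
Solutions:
 h(y) = C1 + C2/y


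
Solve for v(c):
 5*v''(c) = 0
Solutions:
 v(c) = C1 + C2*c


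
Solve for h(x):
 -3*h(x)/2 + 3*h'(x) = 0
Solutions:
 h(x) = C1*exp(x/2)


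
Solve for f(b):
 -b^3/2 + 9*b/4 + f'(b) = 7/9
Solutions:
 f(b) = C1 + b^4/8 - 9*b^2/8 + 7*b/9


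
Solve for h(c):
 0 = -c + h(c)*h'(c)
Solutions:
 h(c) = -sqrt(C1 + c^2)
 h(c) = sqrt(C1 + c^2)


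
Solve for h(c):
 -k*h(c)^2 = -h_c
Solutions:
 h(c) = -1/(C1 + c*k)


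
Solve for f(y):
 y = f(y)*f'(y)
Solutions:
 f(y) = -sqrt(C1 + y^2)
 f(y) = sqrt(C1 + y^2)


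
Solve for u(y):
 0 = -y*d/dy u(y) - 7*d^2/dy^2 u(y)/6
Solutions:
 u(y) = C1 + C2*erf(sqrt(21)*y/7)


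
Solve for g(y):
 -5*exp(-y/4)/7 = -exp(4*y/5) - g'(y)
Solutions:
 g(y) = C1 - 5*exp(4*y/5)/4 - 20*exp(-y/4)/7


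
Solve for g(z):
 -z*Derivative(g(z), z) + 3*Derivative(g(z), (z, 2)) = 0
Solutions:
 g(z) = C1 + C2*erfi(sqrt(6)*z/6)


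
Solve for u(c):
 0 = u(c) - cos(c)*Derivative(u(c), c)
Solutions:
 u(c) = C1*sqrt(sin(c) + 1)/sqrt(sin(c) - 1)


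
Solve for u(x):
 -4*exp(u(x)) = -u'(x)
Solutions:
 u(x) = log(-1/(C1 + 4*x))


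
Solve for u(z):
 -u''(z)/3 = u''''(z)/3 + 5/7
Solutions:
 u(z) = C1 + C2*z + C3*sin(z) + C4*cos(z) - 15*z^2/14


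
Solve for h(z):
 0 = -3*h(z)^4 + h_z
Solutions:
 h(z) = (-1/(C1 + 9*z))^(1/3)
 h(z) = (-1/(C1 + 3*z))^(1/3)*(-3^(2/3) - 3*3^(1/6)*I)/6
 h(z) = (-1/(C1 + 3*z))^(1/3)*(-3^(2/3) + 3*3^(1/6)*I)/6


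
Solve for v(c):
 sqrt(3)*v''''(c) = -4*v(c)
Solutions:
 v(c) = (C1*sin(3^(7/8)*c/3) + C2*cos(3^(7/8)*c/3))*exp(-3^(7/8)*c/3) + (C3*sin(3^(7/8)*c/3) + C4*cos(3^(7/8)*c/3))*exp(3^(7/8)*c/3)


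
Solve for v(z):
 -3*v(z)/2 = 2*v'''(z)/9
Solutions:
 v(z) = C3*exp(-3*2^(1/3)*z/2) + (C1*sin(3*2^(1/3)*sqrt(3)*z/4) + C2*cos(3*2^(1/3)*sqrt(3)*z/4))*exp(3*2^(1/3)*z/4)


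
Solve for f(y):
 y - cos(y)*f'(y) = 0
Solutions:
 f(y) = C1 + Integral(y/cos(y), y)


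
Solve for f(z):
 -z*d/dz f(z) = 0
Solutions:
 f(z) = C1


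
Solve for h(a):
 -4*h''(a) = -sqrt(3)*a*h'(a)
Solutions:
 h(a) = C1 + C2*erfi(sqrt(2)*3^(1/4)*a/4)


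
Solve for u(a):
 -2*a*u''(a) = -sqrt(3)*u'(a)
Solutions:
 u(a) = C1 + C2*a^(sqrt(3)/2 + 1)


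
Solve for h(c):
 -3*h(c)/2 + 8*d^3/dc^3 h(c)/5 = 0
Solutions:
 h(c) = C3*exp(15^(1/3)*2^(2/3)*c/4) + (C1*sin(2^(2/3)*3^(5/6)*5^(1/3)*c/8) + C2*cos(2^(2/3)*3^(5/6)*5^(1/3)*c/8))*exp(-15^(1/3)*2^(2/3)*c/8)


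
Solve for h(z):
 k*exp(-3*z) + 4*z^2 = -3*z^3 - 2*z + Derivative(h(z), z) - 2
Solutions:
 h(z) = C1 - k*exp(-3*z)/3 + 3*z^4/4 + 4*z^3/3 + z^2 + 2*z


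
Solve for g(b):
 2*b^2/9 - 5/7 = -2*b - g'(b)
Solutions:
 g(b) = C1 - 2*b^3/27 - b^2 + 5*b/7


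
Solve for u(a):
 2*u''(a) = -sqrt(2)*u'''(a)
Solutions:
 u(a) = C1 + C2*a + C3*exp(-sqrt(2)*a)


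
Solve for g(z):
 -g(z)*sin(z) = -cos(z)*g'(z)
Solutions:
 g(z) = C1/cos(z)


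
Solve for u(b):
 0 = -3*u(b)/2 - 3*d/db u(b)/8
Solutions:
 u(b) = C1*exp(-4*b)


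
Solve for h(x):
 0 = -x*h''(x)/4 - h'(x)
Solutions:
 h(x) = C1 + C2/x^3


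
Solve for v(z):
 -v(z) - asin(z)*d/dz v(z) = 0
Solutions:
 v(z) = C1*exp(-Integral(1/asin(z), z))


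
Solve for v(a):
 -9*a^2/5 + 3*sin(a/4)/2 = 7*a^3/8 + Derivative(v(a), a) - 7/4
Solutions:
 v(a) = C1 - 7*a^4/32 - 3*a^3/5 + 7*a/4 - 6*cos(a/4)


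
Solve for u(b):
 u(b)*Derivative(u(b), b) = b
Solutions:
 u(b) = -sqrt(C1 + b^2)
 u(b) = sqrt(C1 + b^2)


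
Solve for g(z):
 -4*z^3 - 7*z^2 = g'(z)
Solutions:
 g(z) = C1 - z^4 - 7*z^3/3


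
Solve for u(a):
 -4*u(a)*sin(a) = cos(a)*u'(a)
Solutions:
 u(a) = C1*cos(a)^4


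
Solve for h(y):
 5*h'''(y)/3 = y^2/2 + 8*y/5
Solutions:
 h(y) = C1 + C2*y + C3*y^2 + y^5/200 + y^4/25


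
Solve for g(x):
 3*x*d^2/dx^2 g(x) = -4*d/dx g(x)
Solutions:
 g(x) = C1 + C2/x^(1/3)


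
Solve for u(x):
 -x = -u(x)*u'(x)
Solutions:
 u(x) = -sqrt(C1 + x^2)
 u(x) = sqrt(C1 + x^2)


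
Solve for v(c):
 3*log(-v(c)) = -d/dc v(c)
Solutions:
 -li(-v(c)) = C1 - 3*c


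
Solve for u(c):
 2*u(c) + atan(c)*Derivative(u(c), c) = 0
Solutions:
 u(c) = C1*exp(-2*Integral(1/atan(c), c))


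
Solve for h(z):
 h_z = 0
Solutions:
 h(z) = C1


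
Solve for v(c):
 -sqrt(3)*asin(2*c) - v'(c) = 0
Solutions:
 v(c) = C1 - sqrt(3)*(c*asin(2*c) + sqrt(1 - 4*c^2)/2)


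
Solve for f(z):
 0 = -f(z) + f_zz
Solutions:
 f(z) = C1*exp(-z) + C2*exp(z)


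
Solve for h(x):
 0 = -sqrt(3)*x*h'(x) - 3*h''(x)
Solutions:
 h(x) = C1 + C2*erf(sqrt(2)*3^(3/4)*x/6)


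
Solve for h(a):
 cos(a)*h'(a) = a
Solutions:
 h(a) = C1 + Integral(a/cos(a), a)


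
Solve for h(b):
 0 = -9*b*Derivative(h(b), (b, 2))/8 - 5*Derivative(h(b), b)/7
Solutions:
 h(b) = C1 + C2*b^(23/63)


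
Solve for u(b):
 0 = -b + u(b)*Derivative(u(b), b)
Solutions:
 u(b) = -sqrt(C1 + b^2)
 u(b) = sqrt(C1 + b^2)


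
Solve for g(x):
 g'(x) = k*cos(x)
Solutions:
 g(x) = C1 + k*sin(x)


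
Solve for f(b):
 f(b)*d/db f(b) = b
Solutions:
 f(b) = -sqrt(C1 + b^2)
 f(b) = sqrt(C1 + b^2)


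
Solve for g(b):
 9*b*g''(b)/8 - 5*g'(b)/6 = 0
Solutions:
 g(b) = C1 + C2*b^(47/27)


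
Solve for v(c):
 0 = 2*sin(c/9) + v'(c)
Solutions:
 v(c) = C1 + 18*cos(c/9)


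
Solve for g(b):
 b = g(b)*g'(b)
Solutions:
 g(b) = -sqrt(C1 + b^2)
 g(b) = sqrt(C1 + b^2)


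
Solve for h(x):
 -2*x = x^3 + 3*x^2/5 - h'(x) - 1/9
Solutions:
 h(x) = C1 + x^4/4 + x^3/5 + x^2 - x/9


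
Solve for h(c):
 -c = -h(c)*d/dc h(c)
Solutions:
 h(c) = -sqrt(C1 + c^2)
 h(c) = sqrt(C1 + c^2)


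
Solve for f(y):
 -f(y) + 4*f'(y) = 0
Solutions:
 f(y) = C1*exp(y/4)


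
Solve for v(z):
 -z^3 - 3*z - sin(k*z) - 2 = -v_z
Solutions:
 v(z) = C1 + z^4/4 + 3*z^2/2 + 2*z - cos(k*z)/k


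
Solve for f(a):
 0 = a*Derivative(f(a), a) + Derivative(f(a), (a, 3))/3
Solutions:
 f(a) = C1 + Integral(C2*airyai(-3^(1/3)*a) + C3*airybi(-3^(1/3)*a), a)


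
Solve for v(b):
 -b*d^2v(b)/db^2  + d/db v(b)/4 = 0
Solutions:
 v(b) = C1 + C2*b^(5/4)


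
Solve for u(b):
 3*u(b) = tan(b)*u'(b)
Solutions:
 u(b) = C1*sin(b)^3


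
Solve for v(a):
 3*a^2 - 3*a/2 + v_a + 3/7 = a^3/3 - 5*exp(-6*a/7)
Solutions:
 v(a) = C1 + a^4/12 - a^3 + 3*a^2/4 - 3*a/7 + 35*exp(-6*a/7)/6


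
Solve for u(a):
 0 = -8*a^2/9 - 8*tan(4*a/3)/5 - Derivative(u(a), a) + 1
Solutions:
 u(a) = C1 - 8*a^3/27 + a + 6*log(cos(4*a/3))/5


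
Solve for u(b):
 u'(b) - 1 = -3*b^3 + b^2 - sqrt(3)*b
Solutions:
 u(b) = C1 - 3*b^4/4 + b^3/3 - sqrt(3)*b^2/2 + b


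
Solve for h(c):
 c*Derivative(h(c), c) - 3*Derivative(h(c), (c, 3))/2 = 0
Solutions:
 h(c) = C1 + Integral(C2*airyai(2^(1/3)*3^(2/3)*c/3) + C3*airybi(2^(1/3)*3^(2/3)*c/3), c)


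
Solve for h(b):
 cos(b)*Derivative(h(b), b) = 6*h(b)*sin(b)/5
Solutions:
 h(b) = C1/cos(b)^(6/5)


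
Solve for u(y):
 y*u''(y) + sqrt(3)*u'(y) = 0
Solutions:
 u(y) = C1 + C2*y^(1 - sqrt(3))


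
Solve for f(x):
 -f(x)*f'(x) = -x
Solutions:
 f(x) = -sqrt(C1 + x^2)
 f(x) = sqrt(C1 + x^2)


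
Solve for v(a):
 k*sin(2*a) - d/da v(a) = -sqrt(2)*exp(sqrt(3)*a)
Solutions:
 v(a) = C1 - k*cos(2*a)/2 + sqrt(6)*exp(sqrt(3)*a)/3


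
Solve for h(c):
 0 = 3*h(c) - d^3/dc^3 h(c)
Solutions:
 h(c) = C3*exp(3^(1/3)*c) + (C1*sin(3^(5/6)*c/2) + C2*cos(3^(5/6)*c/2))*exp(-3^(1/3)*c/2)


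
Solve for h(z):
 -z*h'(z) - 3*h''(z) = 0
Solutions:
 h(z) = C1 + C2*erf(sqrt(6)*z/6)


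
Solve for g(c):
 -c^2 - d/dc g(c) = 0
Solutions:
 g(c) = C1 - c^3/3


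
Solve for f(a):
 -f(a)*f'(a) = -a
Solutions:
 f(a) = -sqrt(C1 + a^2)
 f(a) = sqrt(C1 + a^2)


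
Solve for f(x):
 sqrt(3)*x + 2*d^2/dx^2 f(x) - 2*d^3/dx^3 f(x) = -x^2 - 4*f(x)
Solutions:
 f(x) = C1*exp(x*(-(3*sqrt(87) + 28)^(1/3) - 1/(3*sqrt(87) + 28)^(1/3) + 2)/6)*sin(sqrt(3)*x*(-(3*sqrt(87) + 28)^(1/3) + (3*sqrt(87) + 28)^(-1/3))/6) + C2*exp(x*(-(3*sqrt(87) + 28)^(1/3) - 1/(3*sqrt(87) + 28)^(1/3) + 2)/6)*cos(sqrt(3)*x*(-(3*sqrt(87) + 28)^(1/3) + (3*sqrt(87) + 28)^(-1/3))/6) + C3*exp(x*((3*sqrt(87) + 28)^(-1/3) + 1 + (3*sqrt(87) + 28)^(1/3))/3) - x^2/4 - sqrt(3)*x/4 + 1/4
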